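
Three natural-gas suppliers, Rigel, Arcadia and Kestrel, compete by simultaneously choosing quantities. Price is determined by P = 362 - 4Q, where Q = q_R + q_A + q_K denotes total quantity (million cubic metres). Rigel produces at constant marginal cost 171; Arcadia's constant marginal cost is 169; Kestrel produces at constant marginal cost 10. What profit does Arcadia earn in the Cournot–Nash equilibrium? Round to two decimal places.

20.25

Rigel's profit: π_R = (362 - 4Q)q_R - (171q_R). Setting ∂π_R/∂q_R = 0: 191 - 8q_R - 4(q_A + q_K) = 0.
Arcadia's first-order condition: 193 - 8q_A - 4(q_R + q_K) = 0.
Kestrel's first-order condition: 352 - 8q_K - 4(q_R + q_A) = 0.
Adding the 3 first-order conditions: 736 − 16Q = 0, so Q = 46.
Back-substituting: q_R = (191 − 184)/4 = 7/4, q_A = (193 − 184)/4 = 9/4, q_K = (352 − 184)/4 = 42.
Price P = 362 - 4·46 = 178.
Arcadia's profit: (178 - 169)·(9/4) = 81/4.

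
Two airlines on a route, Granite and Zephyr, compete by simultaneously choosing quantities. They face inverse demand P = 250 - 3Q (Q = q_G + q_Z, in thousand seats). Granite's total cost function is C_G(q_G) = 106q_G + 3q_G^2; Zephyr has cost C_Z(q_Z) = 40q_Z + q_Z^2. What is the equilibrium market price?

160

Granite's profit: π_G = (250 - 3Q)q_G - (106q_G + 3q_G²). Setting ∂π_G/∂q_G = 0: 144 - 12q_G - 3(q_Z) = 0.
Zephyr's first-order condition: 210 - 8q_Z - 3(q_G) = 0.
Best responses: q_G = (144 - 3q_Z)/12, q_Z = (210 - 3q_G)/8.
Substituting one into the other gives q_G = 6 and q_Z = 24.
Total output Q = 30, so price P = 250 - 3·30 = 160.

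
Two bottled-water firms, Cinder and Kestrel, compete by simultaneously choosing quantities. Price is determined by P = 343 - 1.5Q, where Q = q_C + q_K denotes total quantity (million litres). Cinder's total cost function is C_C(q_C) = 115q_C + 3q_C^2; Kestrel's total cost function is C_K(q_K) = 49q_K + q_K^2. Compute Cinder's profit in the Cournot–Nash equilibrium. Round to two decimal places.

Cinder's profit: π_C = (343 - 1.5Q)q_C - (115q_C + 3q_C²). Setting ∂π_C/∂q_C = 0: 228 - 9q_C - (3/2)(q_K) = 0.
Kestrel's profit: π_K = (343 - 1.5Q)q_K - (49q_K + q_K²). Setting ∂π_K/∂q_K = 0: 294 - 5q_K - (3/2)(q_C) = 0.
Best responses: q_C = (228 - (3/2)q_K)/9, q_K = (294 - (3/2)q_C)/5.
Substituting one into the other gives q_C = 932/57 and q_K = 1024/19.
Price P = 343 - (3/2)·70.2456 = 237.6316.
Cinder's profit: 237.6316·(932/57) - 115·(932/57) - 3(932/57)² = 1203.0803.

1203.08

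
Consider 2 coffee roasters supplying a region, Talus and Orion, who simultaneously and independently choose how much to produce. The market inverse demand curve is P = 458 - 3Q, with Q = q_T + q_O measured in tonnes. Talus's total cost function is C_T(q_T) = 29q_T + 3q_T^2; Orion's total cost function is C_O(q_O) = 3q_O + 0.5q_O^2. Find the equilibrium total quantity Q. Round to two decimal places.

77.48

Talus's profit: π_T = (458 - 3Q)q_T - (29q_T + 3q_T²). Setting ∂π_T/∂q_T = 0: 429 - 12q_T - 3(q_O) = 0.
Orion's profit: π_O = (458 - 3Q)q_O - (3q_O + (1/2)q_O²). Setting ∂π_O/∂q_O = 0: 455 - 7q_O - 3(q_T) = 0.
Rearranging gives the reaction functions q_T = (429 - 3q_O)/12 and q_O = (455 - 3q_T)/7.
Substituting one into the other gives q_T = 546/25 and q_O = 1391/25.
Total output Q = 546/25 + 1391/25 = 1937/25.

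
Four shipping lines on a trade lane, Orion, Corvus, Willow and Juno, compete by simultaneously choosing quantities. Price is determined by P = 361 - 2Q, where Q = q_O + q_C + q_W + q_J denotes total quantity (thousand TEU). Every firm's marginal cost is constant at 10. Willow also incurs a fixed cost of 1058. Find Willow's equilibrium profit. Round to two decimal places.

A representative firm's profit is π_i = q_i(361 - 2Q) - 10q_i.
Setting ∂π_i/∂q_i = 0 with rivals' quantities fixed: 351 - 4q_i - 2·Σ_{j≠i} q_j = 0.
With identical firms every q_j equals q_i, so Σ_{j≠i} q_j = 3q_i and 351 = 10q_i, giving q_i = 351/10.
Price P = 361 - 2·(702/5) = 401/5.
Willow's profit: (401/5 - 10)·(351/10) - 1058 = 1406.0200.

1406.02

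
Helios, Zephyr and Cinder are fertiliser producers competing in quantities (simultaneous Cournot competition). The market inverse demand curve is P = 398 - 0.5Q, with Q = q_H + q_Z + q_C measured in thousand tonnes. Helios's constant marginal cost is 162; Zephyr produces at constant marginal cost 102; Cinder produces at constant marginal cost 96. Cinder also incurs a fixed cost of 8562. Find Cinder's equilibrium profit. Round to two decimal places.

8922.50

Helios's profit: π_H = (398 - 0.5Q)q_H - (162q_H). Setting ∂π_H/∂q_H = 0: 236 - q_H - (1/2)(q_Z + q_C) = 0.
Zephyr's first-order condition: 296 - q_Z - (1/2)(q_H + q_C) = 0.
Cinder's profit: π_C = (398 - 0.5Q)q_C - (96q_C). Setting ∂π_C/∂q_C = 0: 302 - q_C - (1/2)(q_H + q_Z) = 0.
Adding the 3 conditions: 834 − Q − Q = 0, i.e. Q = 417.
Back-substituting: q_H = (236 − 417/2)/(1/2) = 55, q_Z = (296 − 417/2)/(1/2) = 175, q_C = (302 − 417/2)/(1/2) = 187.
Price P = 398 - (1/2)·417 = 379/2.
Cinder's profit: (379/2 - 96)·187 - 8562 = 8922.5000.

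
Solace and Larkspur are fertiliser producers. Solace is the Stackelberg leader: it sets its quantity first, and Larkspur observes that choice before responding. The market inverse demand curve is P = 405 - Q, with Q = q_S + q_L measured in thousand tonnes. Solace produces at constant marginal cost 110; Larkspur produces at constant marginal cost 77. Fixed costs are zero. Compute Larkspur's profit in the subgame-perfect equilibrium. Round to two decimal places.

9702.25

Solve by backward induction. Given q_S, the follower Larkspur maximises π_L = (405 - q_S - q_L)q_L - 77q_L.
∂π_L/∂q_L = 328 - q_S - 2q_L = 0 gives the reaction function q_L = (328 - q_S)/2.
The leader anticipates this reaction. Substituting into P = 405 - Q gives P = 241 - (1/2)q_S, so π_S = (241 - (1/2)q_S)q_S - 110q_S.
Maximising: ∂π_S/∂q_S = 131 - q_S = 0, giving q_S = 131.
Then q_L = (328 - 131)/2 = 197/2.
Price P = 405 - 459/2 = 351/2.
Larkspur's profit: (351/2 - 77)·(197/2) = 9702.2500.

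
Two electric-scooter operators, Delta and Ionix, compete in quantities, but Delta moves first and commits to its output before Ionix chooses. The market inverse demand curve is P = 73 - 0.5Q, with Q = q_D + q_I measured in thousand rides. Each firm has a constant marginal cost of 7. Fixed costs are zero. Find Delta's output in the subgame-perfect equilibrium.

66

The follower Ionix best-responds to any q_D: π_I = (73 - 0.5Q)q_I - 7q_I.
Setting the follower's marginal profit to zero, 66 - (1/2)q_D - q_I = 0, i.e. q_I = (66 - (1/2)q_D).
The leader anticipates this reaction. Substituting into P = 73 - 0.5Q gives P = 40 - (1/4)q_D, so π_D = (40 - (1/4)q_D)q_D - 7q_D.
Maximising: ∂π_D/∂q_D = 33 - (1/2)q_D = 0, giving q_D = 66.
Then q_I = (66 - (1/2)·66) = 33.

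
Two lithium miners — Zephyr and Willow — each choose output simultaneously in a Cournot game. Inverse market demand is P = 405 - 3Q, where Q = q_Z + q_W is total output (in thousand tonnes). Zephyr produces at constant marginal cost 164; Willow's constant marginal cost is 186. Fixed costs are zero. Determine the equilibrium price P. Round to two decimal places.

251.67

Zephyr's profit: π_Z = (405 - 3Q)q_Z - (164q_Z). Setting ∂π_Z/∂q_Z = 0: 241 - 6q_Z - 3(q_W) = 0.
Willow's first-order condition: 219 - 6q_W - 3(q_Z) = 0.
Rearranging gives the reaction functions q_Z = (241 - 3q_W)/6 and q_W = (219 - 3q_Z)/6.
Solving the pair: q_Z = 263/9, q_W = 197/9.
Total output Q = 460/9, so price P = 405 - 3·(460/9) = 755/3.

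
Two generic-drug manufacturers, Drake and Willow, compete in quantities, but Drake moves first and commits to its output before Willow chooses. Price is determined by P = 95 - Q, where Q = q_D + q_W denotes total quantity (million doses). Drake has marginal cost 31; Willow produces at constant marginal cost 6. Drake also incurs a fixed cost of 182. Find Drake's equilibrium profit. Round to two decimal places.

The follower Willow best-responds to any q_D: π_W = (95 - Q)q_W - 6q_W.
∂π_W/∂q_W = 89 - q_D - 2q_W = 0 gives the reaction function q_W = (89 - q_D)/2.
Drake substitutes q_W(q_D) into its own profit: π_D = q_D(95 - q_D - (89 - q_D)/2) - 31q_D = (101/2 - (1/2)q_D)q_D - 31q_D.
The leader's first-order condition 39/2 - q_D = 0 yields q_D = 39/2.
Then q_W = (89 - 39/2)/2 = 139/4.
Price P = 95 - 217/4 = 163/4.
Drake's profit: (163/4 - 31)·(39/2) - 182 = 65/8.

8.13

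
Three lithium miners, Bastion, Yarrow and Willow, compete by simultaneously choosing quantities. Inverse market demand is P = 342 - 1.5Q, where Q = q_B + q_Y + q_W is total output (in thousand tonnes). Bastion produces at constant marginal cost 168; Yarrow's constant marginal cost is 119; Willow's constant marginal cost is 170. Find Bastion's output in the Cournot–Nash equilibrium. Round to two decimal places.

21.17

Bastion's profit: π_B = (342 - 1.5Q)q_B - (168q_B). Setting ∂π_B/∂q_B = 0: 174 - 3q_B - (3/2)(q_Y + q_W) = 0.
Yarrow's profit: π_Y = (342 - 1.5Q)q_Y - (119q_Y). Setting ∂π_Y/∂q_Y = 0: 223 - 3q_Y - (3/2)(q_B + q_W) = 0.
Willow's first-order condition: 172 - 3q_W - (3/2)(q_B + q_Y) = 0.
Summing all 3 equations gives 569 − 6Q = 0, hence Q = 569/6.
Back-substituting: q_B = (174 − 569/4)/(3/2) = 127/6, q_Y = (223 − 569/4)/(3/2) = 323/6, q_W = (172 − 569/4)/(3/2) = 119/6.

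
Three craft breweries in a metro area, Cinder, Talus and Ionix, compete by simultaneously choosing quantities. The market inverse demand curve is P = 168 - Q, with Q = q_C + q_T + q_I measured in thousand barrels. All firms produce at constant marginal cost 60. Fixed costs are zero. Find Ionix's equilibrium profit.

Each firm earns π_i = (168 - Q)q_i - 60q_i.
First-order condition (treating rivals' output as given): 108 - 2q_i - Σ_{j≠i} q_j = 0.
By symmetry each firm produces the same amount; substituting Σ_{j≠i} q_j = 2q_i yields q_i = 108/4 = 27.
Price P = 168 - 81 = 87.
Ionix's profit: (87 - 60)·27 = 729.

729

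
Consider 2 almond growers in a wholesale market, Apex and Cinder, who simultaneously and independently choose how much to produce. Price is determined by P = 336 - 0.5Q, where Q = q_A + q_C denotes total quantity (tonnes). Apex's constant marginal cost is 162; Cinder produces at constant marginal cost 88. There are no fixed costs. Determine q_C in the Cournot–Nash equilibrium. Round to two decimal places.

214.67

Apex's profit: π_A = (336 - 0.5Q)q_A - (162q_A). Setting ∂π_A/∂q_A = 0: 174 - q_A - (1/2)(q_C) = 0.
Cinder's profit: π_C = (336 - 0.5Q)q_C - (88q_C). Setting ∂π_C/∂q_C = 0: 248 - q_C - (1/2)(q_A) = 0.
Best responses: q_A = (174 - (1/2)q_C), q_C = (248 - (1/2)q_A).
Substituting one into the other gives q_A = 200/3 and q_C = 644/3.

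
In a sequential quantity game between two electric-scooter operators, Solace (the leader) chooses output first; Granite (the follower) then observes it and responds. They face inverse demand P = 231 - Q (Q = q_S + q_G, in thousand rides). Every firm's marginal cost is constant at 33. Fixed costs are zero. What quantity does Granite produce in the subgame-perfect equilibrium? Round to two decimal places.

The follower Granite best-responds to any q_S: π_G = (231 - Q)q_G - 33q_G.
Setting the follower's marginal profit to zero, 198 - q_S - 2q_G = 0, i.e. q_G = (198 - q_S)/2.
The leader anticipates this reaction. Substituting into P = 231 - Q gives P = 132 - (1/2)q_S, so π_S = (132 - (1/2)q_S)q_S - 33q_S.
Leader FOC: 99 - q_S = 0, so q_S = 99.
Then q_G = (198 - 99)/2 = 99/2.

49.50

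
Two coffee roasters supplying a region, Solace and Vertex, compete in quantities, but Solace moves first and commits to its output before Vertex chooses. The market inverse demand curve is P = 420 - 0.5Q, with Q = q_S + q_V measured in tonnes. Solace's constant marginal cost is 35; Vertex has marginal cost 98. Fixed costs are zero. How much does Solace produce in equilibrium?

Solve by backward induction. Given q_S, the follower Vertex maximises π_V = (420 - (1/2)q_S - (1/2)q_V)q_V - 98q_V.
Setting the follower's marginal profit to zero, 322 - (1/2)q_S - q_V = 0, i.e. q_V = (322 - (1/2)q_S).
Solace substitutes q_V(q_S) into its own profit: π_S = q_S(420 - (1/2)q_S - (322 - (1/2)q_S)/2) - 35q_S = (259 - (1/4)q_S)q_S - 35q_S.
The leader's first-order condition 224 - (1/2)q_S = 0 yields q_S = 448.
Then q_V = (322 - (1/2)·448) = 98.

448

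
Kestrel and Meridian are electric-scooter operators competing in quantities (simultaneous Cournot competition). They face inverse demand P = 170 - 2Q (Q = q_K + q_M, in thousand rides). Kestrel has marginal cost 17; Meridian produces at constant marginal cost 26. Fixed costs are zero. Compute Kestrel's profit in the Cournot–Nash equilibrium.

1458

Kestrel's profit: π_K = (170 - 2Q)q_K - (17q_K). Setting ∂π_K/∂q_K = 0: 153 - 4q_K - 2(q_M) = 0.
Meridian's first-order condition: 144 - 4q_M - 2(q_K) = 0.
So q_K = (153 - 2q_M)/4 and q_M = (144 - 2q_K)/4.
Solving the pair: q_K = 27, q_M = 45/2.
Price P = 170 - 2·(99/2) = 71.
Kestrel's profit: (71 - 17)·27 = 1458.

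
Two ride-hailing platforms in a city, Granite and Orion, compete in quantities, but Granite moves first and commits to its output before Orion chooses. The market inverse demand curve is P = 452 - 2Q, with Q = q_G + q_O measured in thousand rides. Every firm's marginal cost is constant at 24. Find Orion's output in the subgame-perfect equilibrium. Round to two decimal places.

53.50

Solve by backward induction. Given q_G, the follower Orion maximises π_O = (452 - 2q_G - 2q_O)q_O - 24q_O.
Setting the follower's marginal profit to zero, 428 - 2q_G - 4q_O = 0, i.e. q_O = (428 - 2q_G)/4.
Granite substitutes q_O(q_G) into its own profit: π_G = q_G(452 - 2q_G - (428 - 2q_G)/2) - 24q_G = (238 - q_G)q_G - 24q_G.
Maximising: ∂π_G/∂q_G = 214 - 2q_G = 0, giving q_G = 107.
Then q_O = (428 - 2·107)/4 = 107/2.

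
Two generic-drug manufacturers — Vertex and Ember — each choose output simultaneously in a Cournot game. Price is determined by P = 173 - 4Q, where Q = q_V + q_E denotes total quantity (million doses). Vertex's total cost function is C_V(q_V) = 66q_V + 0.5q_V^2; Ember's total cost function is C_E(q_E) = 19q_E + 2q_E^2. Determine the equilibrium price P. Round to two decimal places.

102.30

Vertex's profit: π_V = (173 - 4Q)q_V - (66q_V + (1/2)q_V²). Setting ∂π_V/∂q_V = 0: 107 - 9q_V - 4(q_E) = 0.
Ember's first-order condition: 154 - 12q_E - 4(q_V) = 0.
So q_V = (107 - 4q_E)/9 and q_E = (154 - 4q_V)/12.
Solving the pair: q_V = 167/23, q_E = 479/46.
Total output Q = 813/46, so price P = 173 - 4·(813/46) = 102.3043.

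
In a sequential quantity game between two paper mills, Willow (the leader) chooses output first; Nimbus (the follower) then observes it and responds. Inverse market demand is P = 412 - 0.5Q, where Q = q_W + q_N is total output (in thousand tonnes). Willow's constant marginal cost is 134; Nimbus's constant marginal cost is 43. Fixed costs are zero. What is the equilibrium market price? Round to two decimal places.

Solve by backward induction. Given q_W, the follower Nimbus maximises π_N = (412 - (1/2)q_W - (1/2)q_N)q_N - 43q_N.
Setting the follower's marginal profit to zero, 369 - (1/2)q_W - q_N = 0, i.e. q_N = (369 - (1/2)q_W).
The leader anticipates this reaction. Substituting into P = 412 - 0.5Q gives P = 455/2 - (1/4)q_W, so π_W = (455/2 - (1/4)q_W)q_W - 134q_W.
The leader's first-order condition 187/2 - (1/2)q_W = 0 yields q_W = 187.
Then q_N = (369 - (1/2)·187) = 551/2.
Total output Q = 925/2, so price P = 412 - (1/2)·(925/2) = 723/4.

180.75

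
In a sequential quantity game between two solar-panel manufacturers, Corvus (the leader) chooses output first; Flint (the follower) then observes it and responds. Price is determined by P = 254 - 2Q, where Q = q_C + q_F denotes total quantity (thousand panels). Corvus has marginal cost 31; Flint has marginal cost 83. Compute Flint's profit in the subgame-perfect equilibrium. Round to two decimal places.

The follower Flint best-responds to any q_C: π_F = (254 - 2Q)q_F - 83q_F.
Setting the follower's marginal profit to zero, 171 - 2q_C - 4q_F = 0, i.e. q_F = (171 - 2q_C)/4.
The leader anticipates this reaction. Substituting into P = 254 - 2Q gives P = 337/2 - q_C, so π_C = (337/2 - q_C)q_C - 31q_C.
Leader FOC: 275/2 - 2q_C = 0, so q_C = 275/4.
Then q_F = (171 - 2·(275/4))/4 = 67/8.
Price P = 254 - 2·(617/8) = 399/4.
Flint's profit: (399/4 - 83)·(67/8) = 140.2813.

140.28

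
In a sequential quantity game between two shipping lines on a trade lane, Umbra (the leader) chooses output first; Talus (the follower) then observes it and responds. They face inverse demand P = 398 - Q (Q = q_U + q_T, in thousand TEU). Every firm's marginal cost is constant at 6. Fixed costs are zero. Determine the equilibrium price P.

104

The follower Talus best-responds to any q_U: π_T = (398 - Q)q_T - 6q_T.
Follower FOC: 392 - q_U - 2q_T = 0, so q_T(q_U) = (392 - q_U)/2.
The leader anticipates this reaction. Substituting into P = 398 - Q gives P = 202 - (1/2)q_U, so π_U = (202 - (1/2)q_U)q_U - 6q_U.
The leader's first-order condition 196 - q_U = 0 yields q_U = 196.
Then q_T = (392 - 196)/2 = 98.
Total output Q = 294, so price P = 398 - 294 = 104.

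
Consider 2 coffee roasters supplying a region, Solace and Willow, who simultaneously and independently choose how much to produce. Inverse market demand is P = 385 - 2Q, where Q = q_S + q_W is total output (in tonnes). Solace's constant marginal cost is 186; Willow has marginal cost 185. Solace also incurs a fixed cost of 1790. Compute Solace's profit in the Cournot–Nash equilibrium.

388

Solace's profit: π_S = (385 - 2Q)q_S - (186q_S). Setting ∂π_S/∂q_S = 0: 199 - 4q_S - 2(q_W) = 0.
Willow's profit: π_W = (385 - 2Q)q_W - (185q_W). Setting ∂π_W/∂q_W = 0: 200 - 4q_W - 2(q_S) = 0.
Best responses: q_S = (199 - 2q_W)/4, q_W = (200 - 2q_S)/4.
Substituting one into the other gives q_S = 33 and q_W = 67/2.
Price P = 385 - 2·(133/2) = 252.
Solace's profit: (252 - 186)·33 - 1790 = 388.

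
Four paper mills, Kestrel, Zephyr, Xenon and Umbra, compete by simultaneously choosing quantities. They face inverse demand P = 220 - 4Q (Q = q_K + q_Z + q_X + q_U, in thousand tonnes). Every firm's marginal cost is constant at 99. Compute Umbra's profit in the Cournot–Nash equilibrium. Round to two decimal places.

146.41

Each firm earns π_i = (220 - 4Q)q_i - 99q_i.
Setting ∂π_i/∂q_i = 0 with rivals' quantities fixed: 121 - 8q_i - 4·Σ_{j≠i} q_j = 0.
By symmetry each firm produces the same amount; substituting Σ_{j≠i} q_j = 3q_i yields q_i = 121/20.
Price P = 220 - 4·(121/5) = 616/5.
Umbra's profit: (616/5 - 99)·(121/20) = 146.4100.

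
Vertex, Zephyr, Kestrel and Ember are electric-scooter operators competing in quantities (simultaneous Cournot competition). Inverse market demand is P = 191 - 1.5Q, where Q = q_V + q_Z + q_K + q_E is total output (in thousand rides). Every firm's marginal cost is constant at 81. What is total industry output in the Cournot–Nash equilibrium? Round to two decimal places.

A representative firm's profit is π_i = q_i(191 - 1.5Q) - 81q_i.
Setting ∂π_i/∂q_i = 0 with rivals' quantities fixed: 110 - 3q_i - (3/2)·Σ_{j≠i} q_j = 0.
With identical firms every q_j equals q_i, so Σ_{j≠i} q_j = 3q_i and 110 = (15/2)q_i, giving q_i = 44/3.
Total output Q = 44/3 + 44/3 + 44/3 + 44/3 = 176/3.

58.67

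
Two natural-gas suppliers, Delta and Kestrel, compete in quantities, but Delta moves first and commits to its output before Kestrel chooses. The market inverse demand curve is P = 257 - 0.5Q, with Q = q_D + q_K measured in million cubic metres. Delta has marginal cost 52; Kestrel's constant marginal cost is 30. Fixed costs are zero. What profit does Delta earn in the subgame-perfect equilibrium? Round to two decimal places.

8372.25

The follower Kestrel best-responds to any q_D: π_K = (257 - 0.5Q)q_K - 30q_K.
Follower FOC: 227 - (1/2)q_D - q_K = 0, so q_K(q_D) = (227 - (1/2)q_D).
The leader anticipates this reaction. Substituting into P = 257 - 0.5Q gives P = 287/2 - (1/4)q_D, so π_D = (287/2 - (1/4)q_D)q_D - 52q_D.
Maximising: ∂π_D/∂q_D = 183/2 - (1/2)q_D = 0, giving q_D = 183.
Then q_K = (227 - (1/2)·183) = 271/2.
Price P = 257 - (1/2)·(637/2) = 391/4.
Delta's profit: (391/4 - 52)·183 = 8372.2500.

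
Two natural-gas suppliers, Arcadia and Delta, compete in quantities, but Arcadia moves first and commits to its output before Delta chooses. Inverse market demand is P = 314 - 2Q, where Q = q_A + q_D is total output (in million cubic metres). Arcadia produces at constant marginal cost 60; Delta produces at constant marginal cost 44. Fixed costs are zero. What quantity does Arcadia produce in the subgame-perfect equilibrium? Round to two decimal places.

The follower Delta best-responds to any q_A: π_D = (314 - 2Q)q_D - 44q_D.
∂π_D/∂q_D = 270 - 2q_A - 4q_D = 0 gives the reaction function q_D = (270 - 2q_A)/4.
The leader anticipates this reaction. Substituting into P = 314 - 2Q gives P = 179 - q_A, so π_A = (179 - q_A)q_A - 60q_A.
Leader FOC: 119 - 2q_A = 0, so q_A = 119/2.
Then q_D = (270 - 2·(119/2))/4 = 151/4.

59.50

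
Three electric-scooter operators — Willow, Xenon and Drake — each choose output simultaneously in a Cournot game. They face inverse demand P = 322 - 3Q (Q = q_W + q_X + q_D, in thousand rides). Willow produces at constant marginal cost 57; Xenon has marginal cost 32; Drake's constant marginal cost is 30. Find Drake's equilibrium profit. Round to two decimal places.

Willow's profit: π_W = (322 - 3Q)q_W - (57q_W). Setting ∂π_W/∂q_W = 0: 265 - 6q_W - 3(q_X + q_D) = 0.
Xenon's profit: π_X = (322 - 3Q)q_X - (32q_X). Setting ∂π_X/∂q_X = 0: 290 - 6q_X - 3(q_W + q_D) = 0.
Drake's profit: π_D = (322 - 3Q)q_D - (30q_D). Setting ∂π_D/∂q_D = 0: 292 - 6q_D - 3(q_W + q_X) = 0.
Adding the 3 conditions: 847 − 6Q − 6Q = 0, i.e. Q = 847/12.
Back-substituting: q_W = (265 − 847/4)/3 = 71/4, q_X = (290 − 847/4)/3 = 313/12, q_D = (292 − 847/4)/3 = 107/4.
Price P = 322 - 3·(847/12) = 441/4.
Drake's profit: (441/4 - 30)·(107/4) = 2146.6875.

2146.69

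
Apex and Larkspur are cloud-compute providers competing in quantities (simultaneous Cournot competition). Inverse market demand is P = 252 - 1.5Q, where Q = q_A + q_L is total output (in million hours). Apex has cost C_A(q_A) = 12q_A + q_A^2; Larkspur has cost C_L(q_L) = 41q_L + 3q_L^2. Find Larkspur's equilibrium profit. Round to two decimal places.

Apex's profit: π_A = (252 - 1.5Q)q_A - (12q_A + q_A²). Setting ∂π_A/∂q_A = 0: 240 - 5q_A - (3/2)(q_L) = 0.
Larkspur's profit: π_L = (252 - 1.5Q)q_L - (41q_L + 3q_L²). Setting ∂π_L/∂q_L = 0: 211 - 9q_L - (3/2)(q_A) = 0.
Rearranging gives the reaction functions q_A = (240 - (3/2)q_L)/5 and q_L = (211 - (3/2)q_A)/9.
Substituting one into the other gives q_A = 43.1228 and q_L = 16.2573.
Price P = 252 - (3/2)·59.3801 = 162.9298.
Larkspur's profit: 162.9298·16.2573 - 41·16.2573 - 3·16.2573² = 1189.3506.

1189.35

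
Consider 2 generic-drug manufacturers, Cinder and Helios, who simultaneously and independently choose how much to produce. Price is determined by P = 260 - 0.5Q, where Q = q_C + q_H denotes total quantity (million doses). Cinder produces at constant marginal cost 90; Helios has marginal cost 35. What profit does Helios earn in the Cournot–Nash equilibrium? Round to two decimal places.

17422.22

Cinder's profit: π_C = (260 - 0.5Q)q_C - (90q_C). Setting ∂π_C/∂q_C = 0: 170 - q_C - (1/2)(q_H) = 0.
Helios's first-order condition: 225 - q_H - (1/2)(q_C) = 0.
So q_C = (170 - (1/2)q_H) and q_H = (225 - (1/2)q_C).
Substituting one into the other gives q_C = 230/3 and q_H = 560/3.
Price P = 260 - (1/2)·(790/3) = 385/3.
Helios's profit: (385/3 - 35)·(560/3) = 17422.2222.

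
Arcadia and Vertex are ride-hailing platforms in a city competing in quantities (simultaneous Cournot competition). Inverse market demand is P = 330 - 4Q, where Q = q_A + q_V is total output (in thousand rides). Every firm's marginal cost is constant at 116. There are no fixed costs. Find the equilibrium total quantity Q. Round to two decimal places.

35.67

A representative firm's profit is π_i = q_i(330 - 4Q) - 116q_i.
First-order condition (treating rivals' output as given): 214 - 8q_i - 4q_j = 0.
With identical firms every q_j equals q_i, so q_j = q_i and 214 = 12q_i, giving q_i = 107/6.
Total output Q = 107/6 + 107/6 = 107/3.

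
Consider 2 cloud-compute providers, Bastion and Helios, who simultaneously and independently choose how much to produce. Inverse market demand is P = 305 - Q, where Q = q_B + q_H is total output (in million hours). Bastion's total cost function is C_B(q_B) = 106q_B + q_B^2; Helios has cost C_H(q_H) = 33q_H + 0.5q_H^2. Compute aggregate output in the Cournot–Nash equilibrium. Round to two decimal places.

Bastion's profit: π_B = (305 - Q)q_B - (106q_B + q_B²). Setting ∂π_B/∂q_B = 0: 199 - 4q_B - (q_H) = 0.
Helios's first-order condition: 272 - 3q_H - (q_B) = 0.
Best responses: q_B = (199 - q_H)/4, q_H = (272 - q_B)/3.
Solving the pair: q_B = 325/11, q_H = 889/11.
Total output Q = 325/11 + 889/11 = 1214/11.

110.36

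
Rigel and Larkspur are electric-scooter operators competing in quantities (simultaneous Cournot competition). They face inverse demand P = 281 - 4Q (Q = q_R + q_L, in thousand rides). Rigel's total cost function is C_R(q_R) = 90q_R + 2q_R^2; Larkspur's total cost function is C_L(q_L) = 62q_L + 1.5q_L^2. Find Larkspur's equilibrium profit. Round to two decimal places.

Rigel's profit: π_R = (281 - 4Q)q_R - (90q_R + 2q_R²). Setting ∂π_R/∂q_R = 0: 191 - 12q_R - 4(q_L) = 0.
Larkspur's first-order condition: 219 - 11q_L - 4(q_R) = 0.
So q_R = (191 - 4q_L)/12 and q_L = (219 - 4q_R)/11.
Substituting one into the other gives q_R = 1225/116 and q_L = 466/29.
Price P = 281 - 4·26.6293 = 174.4828.
Larkspur's profit: 174.4828·(466/29) - 62·(466/29) - (3/2)(466/29)² = 1420.1641.

1420.16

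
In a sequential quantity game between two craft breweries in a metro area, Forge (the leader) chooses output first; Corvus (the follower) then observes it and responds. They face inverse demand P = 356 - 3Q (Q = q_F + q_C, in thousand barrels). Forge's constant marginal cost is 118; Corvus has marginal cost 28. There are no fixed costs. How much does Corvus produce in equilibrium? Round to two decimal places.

Solve by backward induction. Given q_F, the follower Corvus maximises π_C = (356 - 3q_F - 3q_C)q_C - 28q_C.
Setting the follower's marginal profit to zero, 328 - 3q_F - 6q_C = 0, i.e. q_C = (328 - 3q_F)/6.
Forge substitutes q_C(q_F) into its own profit: π_F = q_F(356 - 3q_F - (328 - 3q_F)/2) - 118q_F = (192 - (3/2)q_F)q_F - 118q_F.
The leader's first-order condition 74 - 3q_F = 0 yields q_F = 74/3.
Then q_C = (328 - 3·(74/3))/6 = 127/3.

42.33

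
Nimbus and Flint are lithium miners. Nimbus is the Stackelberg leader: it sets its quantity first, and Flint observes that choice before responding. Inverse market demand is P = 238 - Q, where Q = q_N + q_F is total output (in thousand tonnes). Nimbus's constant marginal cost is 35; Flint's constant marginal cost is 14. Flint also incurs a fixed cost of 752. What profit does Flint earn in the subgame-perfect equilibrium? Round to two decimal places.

3670.25

The follower Flint best-responds to any q_N: π_F = (238 - Q)q_F - 14q_F.
∂π_F/∂q_F = 224 - q_N - 2q_F = 0 gives the reaction function q_F = (224 - q_N)/2.
The leader anticipates this reaction. Substituting into P = 238 - Q gives P = 126 - (1/2)q_N, so π_N = (126 - (1/2)q_N)q_N - 35q_N.
Maximising: ∂π_N/∂q_N = 91 - q_N = 0, giving q_N = 91.
Then q_F = (224 - 91)/2 = 133/2.
Price P = 238 - 315/2 = 161/2.
Flint's profit: (161/2 - 14)·(133/2) - 752 = 3670.2500.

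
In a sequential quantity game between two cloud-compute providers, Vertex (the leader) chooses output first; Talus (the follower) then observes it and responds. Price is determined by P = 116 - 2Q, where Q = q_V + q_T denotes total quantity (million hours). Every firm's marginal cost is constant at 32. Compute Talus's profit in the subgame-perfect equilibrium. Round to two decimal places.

220.50

The follower Talus best-responds to any q_V: π_T = (116 - 2Q)q_T - 32q_T.
Follower FOC: 84 - 2q_V - 4q_T = 0, so q_T(q_V) = (84 - 2q_V)/4.
Vertex substitutes q_T(q_V) into its own profit: π_V = q_V(116 - 2q_V - (84 - 2q_V)/2) - 32q_V = (74 - q_V)q_V - 32q_V.
Maximising: ∂π_V/∂q_V = 42 - 2q_V = 0, giving q_V = 21.
Then q_T = (84 - 2·21)/4 = 21/2.
Price P = 116 - 2·(63/2) = 53.
Talus's profit: (53 - 32)·(21/2) = 441/2.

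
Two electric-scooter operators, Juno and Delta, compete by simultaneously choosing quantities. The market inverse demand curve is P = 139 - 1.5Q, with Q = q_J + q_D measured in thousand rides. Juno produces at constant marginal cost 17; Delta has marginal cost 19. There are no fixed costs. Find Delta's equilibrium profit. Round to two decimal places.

Juno's profit: π_J = (139 - 1.5Q)q_J - (17q_J). Setting ∂π_J/∂q_J = 0: 122 - 3q_J - (3/2)(q_D) = 0.
Delta's profit: π_D = (139 - 1.5Q)q_D - (19q_D). Setting ∂π_D/∂q_D = 0: 120 - 3q_D - (3/2)(q_J) = 0.
Best responses: q_J = (122 - (3/2)q_D)/3, q_D = (120 - (3/2)q_J)/3.
Solving the pair: q_J = 248/9, q_D = 236/9.
Price P = 139 - (3/2)·(484/9) = 175/3.
Delta's profit: (175/3 - 19)·(236/9) = 1031.4074.

1031.41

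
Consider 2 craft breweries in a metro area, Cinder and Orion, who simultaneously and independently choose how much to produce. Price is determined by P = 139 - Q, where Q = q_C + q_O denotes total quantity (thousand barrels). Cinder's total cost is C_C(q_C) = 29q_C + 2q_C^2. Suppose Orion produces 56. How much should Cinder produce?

9

With the rival's output fixed at 56, Cinder's profit is π_C = (139 - 56 - q_C)q_C - (29q_C + 2q_C²) = (83 - q_C)q_C - (29q_C + 2q_C²).
∂π_C/∂q_C = 54 - 6q_C = 0, so q_C = 9.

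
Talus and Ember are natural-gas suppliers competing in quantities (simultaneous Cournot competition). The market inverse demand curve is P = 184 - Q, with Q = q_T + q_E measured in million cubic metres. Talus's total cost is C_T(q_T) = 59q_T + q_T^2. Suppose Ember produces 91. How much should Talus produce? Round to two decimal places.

8.50

With the rival's output fixed at 91, Talus's profit is π_T = (184 - 91 - q_T)q_T - (59q_T + q_T²) = (93 - q_T)q_T - (59q_T + q_T²).
∂π_T/∂q_T = 34 - 4q_T = 0, so q_T = 17/2.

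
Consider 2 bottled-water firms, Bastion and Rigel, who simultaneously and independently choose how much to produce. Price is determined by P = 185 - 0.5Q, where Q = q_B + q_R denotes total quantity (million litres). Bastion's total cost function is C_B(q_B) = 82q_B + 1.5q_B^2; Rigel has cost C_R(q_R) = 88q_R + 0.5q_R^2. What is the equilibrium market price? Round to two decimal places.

Bastion's profit: π_B = (185 - 0.5Q)q_B - (82q_B + (3/2)q_B²). Setting ∂π_B/∂q_B = 0: 103 - 4q_B - (1/2)(q_R) = 0.
Rigel's first-order condition: 97 - 2q_R - (1/2)(q_B) = 0.
Rearranging gives the reaction functions q_B = (103 - (1/2)q_R)/4 and q_R = (97 - (1/2)q_B)/2.
Substituting one into the other gives q_B = 630/31 and q_R = 1346/31.
Total output Q = 1976/31, so price P = 185 - (1/2)·(1976/31) = 153.1290.

153.13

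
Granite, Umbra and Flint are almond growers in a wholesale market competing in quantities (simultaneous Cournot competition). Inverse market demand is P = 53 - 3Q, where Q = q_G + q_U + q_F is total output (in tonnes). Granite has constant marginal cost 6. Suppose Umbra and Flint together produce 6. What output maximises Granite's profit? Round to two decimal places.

With rivals' combined output fixed at 6, Granite's profit is π_G = (53 - 3·6 - 3q_G)q_G - (6q_G) = (35 - 3q_G)q_G - (6q_G).
∂π_G/∂q_G = 29 - 6q_G = 0, so q_G = 29/6.

4.83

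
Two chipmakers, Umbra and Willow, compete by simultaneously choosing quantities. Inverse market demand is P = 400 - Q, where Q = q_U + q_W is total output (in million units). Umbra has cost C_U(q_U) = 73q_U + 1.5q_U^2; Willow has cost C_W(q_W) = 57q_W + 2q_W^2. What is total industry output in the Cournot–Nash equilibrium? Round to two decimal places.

Umbra's profit: π_U = (400 - Q)q_U - (73q_U + (3/2)q_U²). Setting ∂π_U/∂q_U = 0: 327 - 5q_U - (q_W) = 0.
Willow's profit: π_W = (400 - Q)q_W - (57q_W + 2q_W²). Setting ∂π_W/∂q_W = 0: 343 - 6q_W - (q_U) = 0.
Best responses: q_U = (327 - q_W)/5, q_W = (343 - q_U)/6.
Solving the pair: q_U = 1619/29, q_W = 1388/29.
Total output Q = 1619/29 + 1388/29 = 103.6897.

103.69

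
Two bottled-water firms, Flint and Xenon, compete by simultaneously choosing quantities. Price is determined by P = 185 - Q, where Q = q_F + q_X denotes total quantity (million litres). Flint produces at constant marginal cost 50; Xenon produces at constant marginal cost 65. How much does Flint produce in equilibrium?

50

Flint's profit: π_F = (185 - Q)q_F - (50q_F). Setting ∂π_F/∂q_F = 0: 135 - 2q_F - (q_X) = 0.
Xenon's first-order condition: 120 - 2q_X - (q_F) = 0.
Rearranging gives the reaction functions q_F = (135 - q_X)/2 and q_X = (120 - q_F)/2.
Solving the pair: q_F = 50, q_X = 35.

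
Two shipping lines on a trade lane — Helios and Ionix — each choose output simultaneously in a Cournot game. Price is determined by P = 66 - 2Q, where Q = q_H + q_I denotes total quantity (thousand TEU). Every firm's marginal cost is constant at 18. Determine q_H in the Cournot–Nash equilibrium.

8

Each firm earns π_i = (66 - 2Q)q_i - 18q_i.
Setting ∂π_i/∂q_i = 0 with rivals' quantities fixed: 48 - 4q_i - 2q_j = 0.
By symmetry each firm produces the same amount; substituting q_j = q_i yields q_i = 48/6 = 8.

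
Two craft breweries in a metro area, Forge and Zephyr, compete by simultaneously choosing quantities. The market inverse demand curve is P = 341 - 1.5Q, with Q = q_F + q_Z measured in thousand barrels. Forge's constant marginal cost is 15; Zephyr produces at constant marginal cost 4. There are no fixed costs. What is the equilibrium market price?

Forge's profit: π_F = (341 - 1.5Q)q_F - (15q_F). Setting ∂π_F/∂q_F = 0: 326 - 3q_F - (3/2)(q_Z) = 0.
Zephyr's profit: π_Z = (341 - 1.5Q)q_Z - (4q_Z). Setting ∂π_Z/∂q_Z = 0: 337 - 3q_Z - (3/2)(q_F) = 0.
Best responses: q_F = (326 - (3/2)q_Z)/3, q_Z = (337 - (3/2)q_F)/3.
Solving the pair: q_F = 70, q_Z = 232/3.
Total output Q = 442/3, so price P = 341 - (3/2)·(442/3) = 120.

120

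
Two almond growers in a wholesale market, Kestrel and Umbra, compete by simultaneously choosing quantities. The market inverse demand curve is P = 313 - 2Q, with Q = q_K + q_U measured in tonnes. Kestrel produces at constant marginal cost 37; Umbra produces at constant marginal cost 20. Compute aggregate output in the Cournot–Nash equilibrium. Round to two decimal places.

Kestrel's profit: π_K = (313 - 2Q)q_K - (37q_K). Setting ∂π_K/∂q_K = 0: 276 - 4q_K - 2(q_U) = 0.
Umbra's first-order condition: 293 - 4q_U - 2(q_K) = 0.
Best responses: q_K = (276 - 2q_U)/4, q_U = (293 - 2q_K)/4.
Substituting one into the other gives q_K = 259/6 and q_U = 155/3.
Total output Q = 259/6 + 155/3 = 569/6.

94.83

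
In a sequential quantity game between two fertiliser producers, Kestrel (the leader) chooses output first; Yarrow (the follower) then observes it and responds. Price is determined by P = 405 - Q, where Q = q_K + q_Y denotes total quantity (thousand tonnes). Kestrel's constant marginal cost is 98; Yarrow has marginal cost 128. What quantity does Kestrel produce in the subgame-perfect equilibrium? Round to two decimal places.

Solve by backward induction. Given q_K, the follower Yarrow maximises π_Y = (405 - q_K - q_Y)q_Y - 128q_Y.
∂π_Y/∂q_Y = 277 - q_K - 2q_Y = 0 gives the reaction function q_Y = (277 - q_K)/2.
Kestrel substitutes q_Y(q_K) into its own profit: π_K = q_K(405 - q_K - (277 - q_K)/2) - 98q_K = (533/2 - (1/2)q_K)q_K - 98q_K.
The leader's first-order condition 337/2 - q_K = 0 yields q_K = 337/2.
Then q_Y = (277 - 337/2)/2 = 217/4.

168.50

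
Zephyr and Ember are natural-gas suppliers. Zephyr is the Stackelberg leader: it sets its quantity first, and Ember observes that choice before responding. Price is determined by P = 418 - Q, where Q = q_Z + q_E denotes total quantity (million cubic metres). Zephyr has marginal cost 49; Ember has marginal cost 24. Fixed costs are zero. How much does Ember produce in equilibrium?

111

The follower Ember best-responds to any q_Z: π_E = (418 - Q)q_E - 24q_E.
Follower FOC: 394 - q_Z - 2q_E = 0, so q_E(q_Z) = (394 - q_Z)/2.
Zephyr substitutes q_E(q_Z) into its own profit: π_Z = q_Z(418 - q_Z - (394 - q_Z)/2) - 49q_Z = (221 - (1/2)q_Z)q_Z - 49q_Z.
The leader's first-order condition 172 - q_Z = 0 yields q_Z = 172.
Then q_E = (394 - 172)/2 = 111.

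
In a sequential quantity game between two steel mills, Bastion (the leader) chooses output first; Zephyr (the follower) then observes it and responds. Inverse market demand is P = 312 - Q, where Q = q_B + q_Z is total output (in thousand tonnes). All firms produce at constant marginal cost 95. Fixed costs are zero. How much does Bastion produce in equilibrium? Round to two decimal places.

108.50

The follower Zephyr best-responds to any q_B: π_Z = (312 - Q)q_Z - 95q_Z.
∂π_Z/∂q_Z = 217 - q_B - 2q_Z = 0 gives the reaction function q_Z = (217 - q_B)/2.
Bastion substitutes q_Z(q_B) into its own profit: π_B = q_B(312 - q_B - (217 - q_B)/2) - 95q_B = (407/2 - (1/2)q_B)q_B - 95q_B.
The leader's first-order condition 217/2 - q_B = 0 yields q_B = 217/2.
Then q_Z = (217 - 217/2)/2 = 217/4.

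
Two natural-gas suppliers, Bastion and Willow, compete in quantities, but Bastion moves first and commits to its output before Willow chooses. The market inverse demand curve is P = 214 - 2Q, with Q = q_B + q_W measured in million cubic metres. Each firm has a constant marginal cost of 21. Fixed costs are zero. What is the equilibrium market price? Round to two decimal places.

69.25

The follower Willow best-responds to any q_B: π_W = (214 - 2Q)q_W - 21q_W.
Follower FOC: 193 - 2q_B - 4q_W = 0, so q_W(q_B) = (193 - 2q_B)/4.
The leader anticipates this reaction. Substituting into P = 214 - 2Q gives P = 235/2 - q_B, so π_B = (235/2 - q_B)q_B - 21q_B.
The leader's first-order condition 193/2 - 2q_B = 0 yields q_B = 193/4.
Then q_W = (193 - 2·(193/4))/4 = 193/8.
Total output Q = 579/8, so price P = 214 - 2·(579/8) = 277/4.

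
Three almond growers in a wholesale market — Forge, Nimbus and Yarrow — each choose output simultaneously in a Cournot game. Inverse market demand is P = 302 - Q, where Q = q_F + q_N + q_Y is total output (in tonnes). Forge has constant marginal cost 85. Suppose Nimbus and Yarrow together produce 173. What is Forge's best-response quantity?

With rivals' combined output fixed at 173, Forge's profit is π_F = (302 - 173 - q_F)q_F - (85q_F) = (129 - q_F)q_F - (85q_F).
∂π_F/∂q_F = 44 - 2q_F = 0, so q_F = 22.

22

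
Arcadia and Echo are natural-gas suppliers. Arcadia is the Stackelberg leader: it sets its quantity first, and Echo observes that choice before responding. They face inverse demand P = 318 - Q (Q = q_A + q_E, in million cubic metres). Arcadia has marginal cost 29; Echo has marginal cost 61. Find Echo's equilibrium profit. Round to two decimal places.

Solve by backward induction. Given q_A, the follower Echo maximises π_E = (318 - q_A - q_E)q_E - 61q_E.
Setting the follower's marginal profit to zero, 257 - q_A - 2q_E = 0, i.e. q_E = (257 - q_A)/2.
The leader anticipates this reaction. Substituting into P = 318 - Q gives P = 379/2 - (1/2)q_A, so π_A = (379/2 - (1/2)q_A)q_A - 29q_A.
Maximising: ∂π_A/∂q_A = 321/2 - q_A = 0, giving q_A = 321/2.
Then q_E = (257 - 321/2)/2 = 193/4.
Price P = 318 - 835/4 = 437/4.
Echo's profit: (437/4 - 61)·(193/4) = 2328.0625.

2328.06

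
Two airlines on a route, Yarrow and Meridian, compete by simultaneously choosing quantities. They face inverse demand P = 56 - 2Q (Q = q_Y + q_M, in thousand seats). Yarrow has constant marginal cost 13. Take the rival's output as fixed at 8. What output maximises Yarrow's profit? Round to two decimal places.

With the rival's output fixed at 8, Yarrow's profit is π_Y = (56 - 2·8 - 2q_Y)q_Y - (13q_Y) = (40 - 2q_Y)q_Y - (13q_Y).
∂π_Y/∂q_Y = 27 - 4q_Y = 0, so q_Y = 27/4.

6.75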